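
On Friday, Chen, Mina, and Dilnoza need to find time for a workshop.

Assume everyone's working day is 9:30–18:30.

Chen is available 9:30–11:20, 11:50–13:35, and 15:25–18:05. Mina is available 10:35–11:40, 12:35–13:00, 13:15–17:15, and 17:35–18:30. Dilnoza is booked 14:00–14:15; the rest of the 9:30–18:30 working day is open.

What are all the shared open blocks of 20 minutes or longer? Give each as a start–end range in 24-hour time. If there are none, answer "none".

10:35–11:20, 12:35–13:00, 13:15–13:35, 15:25–17:15, 17:35–18:05

Dilnoza free within 09:30–18:30: 09:30–14:00, 14:15–18:30.
Chen ∩ Mina: 10:35–11:20, 12:35–13:00, 13:15–13:35, 15:25–17:15, 17:35–18:05.
Chen ∩ Mina ∩ Dilnoza: 10:35–11:20, 12:35–13:00, 13:15–13:35, 15:25–17:15, 17:35–18:05.
Windows ≥ 20 min: 10:35–11:20, 12:35–13:00, 13:15–13:35, 15:25–17:15, 17:35–18:05.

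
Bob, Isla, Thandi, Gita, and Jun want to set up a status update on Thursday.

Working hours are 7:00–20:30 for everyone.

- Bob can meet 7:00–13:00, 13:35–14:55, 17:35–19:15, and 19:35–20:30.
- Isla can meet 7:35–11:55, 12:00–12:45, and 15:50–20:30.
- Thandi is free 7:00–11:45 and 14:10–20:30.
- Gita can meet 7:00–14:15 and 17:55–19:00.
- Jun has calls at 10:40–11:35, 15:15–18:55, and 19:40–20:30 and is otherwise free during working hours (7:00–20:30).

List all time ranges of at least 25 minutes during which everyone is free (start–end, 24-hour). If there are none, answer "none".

07:35–10:40

Jun free within 07:00–20:30: 07:00–10:40, 11:35–15:15, 18:55–19:40.
Bob ∩ Isla: 07:35–11:55, 12:00–12:45, 17:35–19:15, 19:35–20:30.
Bob ∩ Isla ∩ Thandi: 07:35–11:45, 17:35–19:15, 19:35–20:30.
Bob ∩ Isla ∩ Thandi ∩ Gita: 07:35–11:45, 17:55–19:00.
Bob ∩ Isla ∩ Thandi ∩ Gita ∩ Jun: 07:35–10:40, 11:35–11:45, 18:55–19:00.
Windows ≥ 25 min: 07:35–10:40.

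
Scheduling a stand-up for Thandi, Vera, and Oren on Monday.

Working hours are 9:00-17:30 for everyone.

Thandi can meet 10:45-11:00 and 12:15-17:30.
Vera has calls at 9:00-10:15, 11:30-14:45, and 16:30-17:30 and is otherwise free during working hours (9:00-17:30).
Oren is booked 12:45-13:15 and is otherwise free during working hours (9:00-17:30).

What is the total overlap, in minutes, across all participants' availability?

120 minutes

Vera free within 09:00–17:30: 10:15–11:30, 14:45–16:30.
Oren free within 09:00–17:30: 09:00–12:45, 13:15–17:30.
Thandi ∩ Vera: 10:45–11:00, 14:45–16:30.
Thandi ∩ Vera ∩ Oren: 10:45–11:00, 14:45–16:30.
Total common minutes: 15 + 105 = 120.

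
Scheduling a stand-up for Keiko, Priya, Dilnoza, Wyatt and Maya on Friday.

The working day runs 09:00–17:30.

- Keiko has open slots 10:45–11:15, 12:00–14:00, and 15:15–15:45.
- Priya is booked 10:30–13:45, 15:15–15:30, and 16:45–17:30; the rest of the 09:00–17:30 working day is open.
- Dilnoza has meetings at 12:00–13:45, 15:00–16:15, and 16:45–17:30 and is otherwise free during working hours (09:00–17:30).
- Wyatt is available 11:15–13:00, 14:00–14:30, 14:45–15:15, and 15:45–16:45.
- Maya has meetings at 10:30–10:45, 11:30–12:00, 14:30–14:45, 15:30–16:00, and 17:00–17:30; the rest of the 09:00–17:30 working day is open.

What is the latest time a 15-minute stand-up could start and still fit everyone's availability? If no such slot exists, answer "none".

Priya free within 09:00–17:30: 09:00–10:30, 13:45–15:15, 15:30–16:45.
Dilnoza free within 09:00–17:30: 09:00–12:00, 13:45–15:00, 16:15–16:45.
Maya free within 09:00–17:30: 09:00–10:30, 10:45–11:30, 12:00–14:30, 14:45–15:30, 16:00–17:00.
Keiko ∩ Priya: 13:45–14:00, 15:30–15:45.
Keiko ∩ Priya ∩ Dilnoza: 13:45–14:00.
Keiko ∩ Priya ∩ Dilnoza ∩ Wyatt: (none).
Keiko ∩ Priya ∩ Dilnoza ∩ Wyatt ∩ Maya: (none).
Windows ≥ 15 min: (none).

none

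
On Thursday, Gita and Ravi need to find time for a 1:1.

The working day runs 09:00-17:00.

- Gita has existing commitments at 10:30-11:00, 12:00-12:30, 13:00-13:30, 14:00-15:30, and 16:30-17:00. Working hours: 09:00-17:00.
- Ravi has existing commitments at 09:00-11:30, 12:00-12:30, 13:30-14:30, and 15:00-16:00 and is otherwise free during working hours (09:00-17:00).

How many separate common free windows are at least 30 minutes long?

Gita free within 09:00–17:00: 09:00–10:30, 11:00–12:00, 12:30–13:00, 13:30–14:00, 15:30–16:30.
Ravi free within 09:00–17:00: 11:30–12:00, 12:30–13:30, 14:30–15:00, 16:00–17:00.
Gita ∩ Ravi: 11:30–12:00, 12:30–13:00, 16:00–16:30.
Windows ≥ 30 min: 11:30–12:00, 12:30–13:00, 16:00–16:30.
That's 3 windows.

3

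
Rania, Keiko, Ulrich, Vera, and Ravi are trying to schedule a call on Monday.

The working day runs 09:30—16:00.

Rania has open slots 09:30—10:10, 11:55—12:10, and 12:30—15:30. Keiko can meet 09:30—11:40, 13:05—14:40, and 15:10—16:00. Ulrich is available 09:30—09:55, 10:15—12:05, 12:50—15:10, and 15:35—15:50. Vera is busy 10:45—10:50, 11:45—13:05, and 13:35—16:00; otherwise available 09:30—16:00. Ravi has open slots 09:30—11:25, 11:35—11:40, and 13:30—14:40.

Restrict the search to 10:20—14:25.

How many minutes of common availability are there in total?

Vera free within 09:30–16:00: 09:30–10:45, 10:50–11:45, 13:05–13:35.
Rania ∩ Keiko: 09:30–10:10, 13:05–14:40, 15:10–15:30.
Rania ∩ Keiko ∩ Ulrich: 09:30–09:55, 13:05–14:40.
Rania ∩ Keiko ∩ Ulrich ∩ Vera: 09:30–09:55, 13:05–13:35.
Rania ∩ Keiko ∩ Ulrich ∩ Vera ∩ Ravi: 09:30–09:55, 13:30–13:35.
Restricted to 10:20–14:25: 13:30–13:35.
Total common minutes: 5.

5 minutes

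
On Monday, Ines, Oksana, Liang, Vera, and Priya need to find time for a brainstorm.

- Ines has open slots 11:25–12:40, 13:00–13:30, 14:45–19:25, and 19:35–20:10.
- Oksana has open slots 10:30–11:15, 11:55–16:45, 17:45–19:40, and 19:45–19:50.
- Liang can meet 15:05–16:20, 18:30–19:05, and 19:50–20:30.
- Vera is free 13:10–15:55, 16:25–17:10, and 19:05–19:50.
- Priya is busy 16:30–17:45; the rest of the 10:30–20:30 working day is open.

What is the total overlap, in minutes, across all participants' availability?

Priya free within 10:30–20:30: 10:30–16:30, 17:45–20:30.
Ines ∩ Oksana: 11:55–12:40, 13:00–13:30, 14:45–16:45, 17:45–19:25, 19:35–19:40, 19:45–19:50.
Ines ∩ Oksana ∩ Liang: 15:05–16:20, 18:30–19:05.
Ines ∩ Oksana ∩ Liang ∩ Vera: 15:05–15:55.
Ines ∩ Oksana ∩ Liang ∩ Vera ∩ Priya: 15:05–15:55.
Total common minutes: 50.

50 minutes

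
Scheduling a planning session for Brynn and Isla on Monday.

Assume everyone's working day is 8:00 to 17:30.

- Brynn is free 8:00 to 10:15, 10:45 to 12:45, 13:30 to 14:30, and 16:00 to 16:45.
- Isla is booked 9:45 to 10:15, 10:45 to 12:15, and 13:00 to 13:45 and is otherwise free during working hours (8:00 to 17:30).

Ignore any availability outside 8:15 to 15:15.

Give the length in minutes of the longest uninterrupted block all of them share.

90 minutes

Isla free within 08:00–17:30: 08:00–09:45, 10:15–10:45, 12:15–13:00, 13:45–17:30.
Brynn ∩ Isla: 08:00–09:45, 12:15–12:45, 13:45–14:30, 16:00–16:45.
Restricted to 08:15–15:15: 08:15–09:45, 12:15–12:45, 13:45–14:30.
Common window lengths: 90, 30, 45 min; longest is 90.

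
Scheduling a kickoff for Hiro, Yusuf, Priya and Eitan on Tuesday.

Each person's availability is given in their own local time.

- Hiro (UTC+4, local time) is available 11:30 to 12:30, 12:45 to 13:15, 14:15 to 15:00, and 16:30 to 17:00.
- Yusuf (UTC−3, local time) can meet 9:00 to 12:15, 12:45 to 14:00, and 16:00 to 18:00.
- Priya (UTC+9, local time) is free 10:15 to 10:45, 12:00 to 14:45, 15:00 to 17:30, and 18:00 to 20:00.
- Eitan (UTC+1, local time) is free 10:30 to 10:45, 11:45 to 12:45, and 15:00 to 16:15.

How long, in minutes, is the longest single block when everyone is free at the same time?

Hiro → UTC: 07:30–08:30, 08:45–09:15, 10:15–11:00, 12:30–13:00.
Yusuf → UTC: 12:00–15:15, 15:45–17:00, 19:00–21:00.
Priya → UTC: 01:15–01:45, 03:00–05:45, 06:00–08:30, 09:00–11:00.
Eitan → UTC: 09:30–09:45, 10:45–11:45, 14:00–15:15.
Hiro ∩ Yusuf: 12:30–13:00.
Hiro ∩ Yusuf ∩ Priya: (none).
Hiro ∩ Yusuf ∩ Priya ∩ Eitan: (none).
No common window.

0 minutes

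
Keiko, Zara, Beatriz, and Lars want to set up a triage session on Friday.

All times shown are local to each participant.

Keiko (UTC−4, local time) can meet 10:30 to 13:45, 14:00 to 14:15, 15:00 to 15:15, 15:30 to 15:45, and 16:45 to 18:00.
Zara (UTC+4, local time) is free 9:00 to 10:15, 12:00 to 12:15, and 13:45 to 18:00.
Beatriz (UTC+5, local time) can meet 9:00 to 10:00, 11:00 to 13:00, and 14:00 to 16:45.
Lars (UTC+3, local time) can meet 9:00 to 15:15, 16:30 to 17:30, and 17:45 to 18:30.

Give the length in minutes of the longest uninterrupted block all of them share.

Keiko → UTC: 14:30–17:45, 18:00–18:15, 19:00–19:15, 19:30–19:45, 20:45–22:00.
Zara → UTC: 05:00–06:15, 08:00–08:15, 09:45–14:00.
Beatriz → UTC: 04:00–05:00, 06:00–08:00, 09:00–11:45.
Lars → UTC: 06:00–12:15, 13:30–14:30, 14:45–15:30.
Keiko ∩ Zara: (none).
Keiko ∩ Zara ∩ Beatriz: (none).
Keiko ∩ Zara ∩ Beatriz ∩ Lars: (none).
No common window.

0 minutes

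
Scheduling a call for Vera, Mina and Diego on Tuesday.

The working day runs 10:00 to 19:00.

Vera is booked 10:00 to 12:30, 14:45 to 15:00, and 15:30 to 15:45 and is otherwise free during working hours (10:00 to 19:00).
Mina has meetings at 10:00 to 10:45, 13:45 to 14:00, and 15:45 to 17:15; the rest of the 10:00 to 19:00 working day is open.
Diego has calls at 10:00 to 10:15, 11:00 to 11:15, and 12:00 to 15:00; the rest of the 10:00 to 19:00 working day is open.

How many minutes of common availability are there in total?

135 minutes

Vera free within 10:00–19:00: 12:30–14:45, 15:00–15:30, 15:45–19:00.
Mina free within 10:00–19:00: 10:45–13:45, 14:00–15:45, 17:15–19:00.
Diego free within 10:00–19:00: 10:15–11:00, 11:15–12:00, 15:00–19:00.
Vera ∩ Mina: 12:30–13:45, 14:00–14:45, 15:00–15:30, 17:15–19:00.
Vera ∩ Mina ∩ Diego: 15:00–15:30, 17:15–19:00.
Total common minutes: 30 + 105 = 135.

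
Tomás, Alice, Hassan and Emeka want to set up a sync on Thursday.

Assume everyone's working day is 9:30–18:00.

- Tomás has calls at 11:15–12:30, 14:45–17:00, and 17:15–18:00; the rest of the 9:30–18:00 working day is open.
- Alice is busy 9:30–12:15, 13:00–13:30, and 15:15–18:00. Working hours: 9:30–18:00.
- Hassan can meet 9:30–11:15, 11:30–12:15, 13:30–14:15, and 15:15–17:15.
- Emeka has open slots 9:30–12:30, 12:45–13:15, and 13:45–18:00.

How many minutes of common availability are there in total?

Tomás free within 09:30–18:00: 09:30–11:15, 12:30–14:45, 17:00–17:15.
Alice free within 09:30–18:00: 12:15–13:00, 13:30–15:15.
Tomás ∩ Alice: 12:30–13:00, 13:30–14:45.
Tomás ∩ Alice ∩ Hassan: 13:30–14:15.
Tomás ∩ Alice ∩ Hassan ∩ Emeka: 13:45–14:15.
Total common minutes: 30.

30 minutes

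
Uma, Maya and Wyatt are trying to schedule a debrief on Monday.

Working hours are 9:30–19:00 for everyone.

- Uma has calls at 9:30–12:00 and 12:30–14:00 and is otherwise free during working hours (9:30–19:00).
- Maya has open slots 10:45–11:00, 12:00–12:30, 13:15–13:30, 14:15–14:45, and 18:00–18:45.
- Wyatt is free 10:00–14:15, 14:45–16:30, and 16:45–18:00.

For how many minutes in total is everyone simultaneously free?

Uma free within 09:30–19:00: 12:00–12:30, 14:00–19:00.
Uma ∩ Maya: 12:00–12:30, 14:15–14:45, 18:00–18:45.
Uma ∩ Maya ∩ Wyatt: 12:00–12:30.
Total common minutes: 30.

30 minutes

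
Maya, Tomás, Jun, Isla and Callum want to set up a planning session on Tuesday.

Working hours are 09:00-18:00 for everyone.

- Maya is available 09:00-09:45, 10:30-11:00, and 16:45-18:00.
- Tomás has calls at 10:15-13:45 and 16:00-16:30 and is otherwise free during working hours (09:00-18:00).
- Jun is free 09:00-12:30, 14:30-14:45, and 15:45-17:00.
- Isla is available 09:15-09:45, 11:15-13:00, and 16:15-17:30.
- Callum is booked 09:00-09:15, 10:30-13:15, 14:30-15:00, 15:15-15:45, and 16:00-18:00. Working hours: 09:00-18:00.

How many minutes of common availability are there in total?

Tomás free within 09:00–18:00: 09:00–10:15, 13:45–16:00, 16:30–18:00.
Callum free within 09:00–18:00: 09:15–10:30, 13:15–14:30, 15:00–15:15, 15:45–16:00.
Maya ∩ Tomás: 09:00–09:45, 16:45–18:00.
Maya ∩ Tomás ∩ Jun: 09:00–09:45, 16:45–17:00.
Maya ∩ Tomás ∩ Jun ∩ Isla: 09:15–09:45, 16:45–17:00.
Maya ∩ Tomás ∩ Jun ∩ Isla ∩ Callum: 09:15–09:45.
Total common minutes: 30.

30 minutes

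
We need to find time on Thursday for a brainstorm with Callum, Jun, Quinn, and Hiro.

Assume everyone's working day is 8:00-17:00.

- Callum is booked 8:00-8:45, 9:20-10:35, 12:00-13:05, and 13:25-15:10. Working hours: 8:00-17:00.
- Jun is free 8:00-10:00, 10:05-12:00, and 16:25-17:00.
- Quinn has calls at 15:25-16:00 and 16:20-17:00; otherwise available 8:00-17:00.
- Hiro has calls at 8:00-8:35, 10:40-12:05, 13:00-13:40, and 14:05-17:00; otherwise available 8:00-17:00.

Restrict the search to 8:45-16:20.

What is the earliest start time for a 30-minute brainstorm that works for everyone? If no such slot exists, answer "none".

Callum free within 08:00–17:00: 08:45–09:20, 10:35–12:00, 13:05–13:25, 15:10–17:00.
Quinn free within 08:00–17:00: 08:00–15:25, 16:00–16:20.
Hiro free within 08:00–17:00: 08:35–10:40, 12:05–13:00, 13:40–14:05.
Callum ∩ Jun: 08:45–09:20, 10:35–12:00, 16:25–17:00.
Callum ∩ Jun ∩ Quinn: 08:45–09:20, 10:35–12:00.
Callum ∩ Jun ∩ Quinn ∩ Hiro: 08:45–09:20, 10:35–10:40.
Restricted to 08:45–16:20: 08:45–09:20, 10:35–10:40.
Windows ≥ 30 min: 08:45–09:20.
Earliest such window starts at 08:45.

08:45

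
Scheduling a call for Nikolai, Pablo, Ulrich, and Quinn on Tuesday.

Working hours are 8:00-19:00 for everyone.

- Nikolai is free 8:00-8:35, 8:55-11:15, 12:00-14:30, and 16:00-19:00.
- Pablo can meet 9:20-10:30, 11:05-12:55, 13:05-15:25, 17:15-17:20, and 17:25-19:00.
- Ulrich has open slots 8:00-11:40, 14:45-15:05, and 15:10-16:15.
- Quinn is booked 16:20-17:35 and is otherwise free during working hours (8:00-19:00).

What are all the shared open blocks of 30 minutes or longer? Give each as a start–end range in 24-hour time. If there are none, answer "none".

Quinn free within 08:00–19:00: 08:00–16:20, 17:35–19:00.
Nikolai ∩ Pablo: 09:20–10:30, 11:05–11:15, 12:00–12:55, 13:05–14:30, 17:15–17:20, 17:25–19:00.
Nikolai ∩ Pablo ∩ Ulrich: 09:20–10:30, 11:05–11:15.
Nikolai ∩ Pablo ∩ Ulrich ∩ Quinn: 09:20–10:30, 11:05–11:15.
Windows ≥ 30 min: 09:20–10:30.

09:20–10:30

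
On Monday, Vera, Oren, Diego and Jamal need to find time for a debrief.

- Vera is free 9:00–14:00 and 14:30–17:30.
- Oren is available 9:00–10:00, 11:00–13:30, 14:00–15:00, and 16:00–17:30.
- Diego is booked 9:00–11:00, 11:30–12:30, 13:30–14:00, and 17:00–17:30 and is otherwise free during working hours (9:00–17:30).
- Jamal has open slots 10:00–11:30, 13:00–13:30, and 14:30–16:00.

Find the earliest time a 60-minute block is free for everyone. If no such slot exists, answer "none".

none

Diego free within 09:00–17:30: 11:00–11:30, 12:30–13:30, 14:00–17:00.
Vera ∩ Oren: 09:00–10:00, 11:00–13:30, 14:30–15:00, 16:00–17:30.
Vera ∩ Oren ∩ Diego: 11:00–11:30, 12:30–13:30, 14:30–15:00, 16:00–17:00.
Vera ∩ Oren ∩ Diego ∩ Jamal: 11:00–11:30, 13:00–13:30, 14:30–15:00.
Windows ≥ 60 min: (none).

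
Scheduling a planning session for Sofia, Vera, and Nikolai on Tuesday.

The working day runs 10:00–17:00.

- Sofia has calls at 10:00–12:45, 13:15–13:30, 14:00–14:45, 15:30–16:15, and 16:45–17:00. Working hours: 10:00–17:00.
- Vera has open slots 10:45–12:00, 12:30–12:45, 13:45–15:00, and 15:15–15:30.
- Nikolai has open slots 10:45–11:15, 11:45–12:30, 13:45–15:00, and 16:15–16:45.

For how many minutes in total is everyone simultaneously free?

Sofia free within 10:00–17:00: 12:45–13:15, 13:30–14:00, 14:45–15:30, 16:15–16:45.
Sofia ∩ Vera: 13:45–14:00, 14:45–15:00, 15:15–15:30.
Sofia ∩ Vera ∩ Nikolai: 13:45–14:00, 14:45–15:00.
Total common minutes: 15 + 15 = 30.

30 minutes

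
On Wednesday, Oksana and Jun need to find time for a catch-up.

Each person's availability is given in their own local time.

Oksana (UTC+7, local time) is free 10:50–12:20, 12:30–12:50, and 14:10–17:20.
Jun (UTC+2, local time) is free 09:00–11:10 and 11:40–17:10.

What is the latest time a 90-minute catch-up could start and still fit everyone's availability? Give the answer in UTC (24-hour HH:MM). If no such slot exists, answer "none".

Oksana → UTC: 03:50–05:20, 05:30–05:50, 07:10–10:20.
Jun → UTC: 07:00–09:10, 09:40–15:10.
Oksana ∩ Jun: 07:10–09:10, 09:40–10:20.
Windows ≥ 90 min: 07:10–09:10.
Latest start in the last window 07:10–09:10 is 09:10 − 90 min = 07:40.

07:40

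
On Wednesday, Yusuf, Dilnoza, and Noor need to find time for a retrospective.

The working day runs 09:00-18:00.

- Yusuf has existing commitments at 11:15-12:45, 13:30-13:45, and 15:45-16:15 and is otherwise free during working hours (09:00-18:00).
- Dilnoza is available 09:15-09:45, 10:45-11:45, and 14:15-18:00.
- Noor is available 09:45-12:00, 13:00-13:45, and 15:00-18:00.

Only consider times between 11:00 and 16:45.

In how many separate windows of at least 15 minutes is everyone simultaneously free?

3

Yusuf free within 09:00–18:00: 09:00–11:15, 12:45–13:30, 13:45–15:45, 16:15–18:00.
Yusuf ∩ Dilnoza: 09:15–09:45, 10:45–11:15, 14:15–15:45, 16:15–18:00.
Yusuf ∩ Dilnoza ∩ Noor: 10:45–11:15, 15:00–15:45, 16:15–18:00.
Restricted to 11:00–16:45: 11:00–11:15, 15:00–15:45, 16:15–16:45.
Windows ≥ 15 min: 11:00–11:15, 15:00–15:45, 16:15–16:45.
That's 3 windows.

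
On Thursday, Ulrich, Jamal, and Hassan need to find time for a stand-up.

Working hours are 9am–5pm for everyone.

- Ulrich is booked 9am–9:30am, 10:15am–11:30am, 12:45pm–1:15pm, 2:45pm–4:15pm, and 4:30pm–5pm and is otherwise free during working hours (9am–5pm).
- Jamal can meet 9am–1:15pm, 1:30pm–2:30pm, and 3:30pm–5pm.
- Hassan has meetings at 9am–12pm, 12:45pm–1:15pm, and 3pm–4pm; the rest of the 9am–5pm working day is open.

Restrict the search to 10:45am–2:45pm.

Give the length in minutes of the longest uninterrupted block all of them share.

60 minutes

Ulrich free within 09:00–17:00: 09:30–10:15, 11:30–12:45, 13:15–14:45, 16:15–16:30.
Hassan free within 09:00–17:00: 12:00–12:45, 13:15–15:00, 16:00–17:00.
Ulrich ∩ Jamal: 09:30–10:15, 11:30–12:45, 13:30–14:30, 16:15–16:30.
Ulrich ∩ Jamal ∩ Hassan: 12:00–12:45, 13:30–14:30, 16:15–16:30.
Restricted to 10:45–14:45: 12:00–12:45, 13:30–14:30.
Common window lengths: 45, 60 min; longest is 60.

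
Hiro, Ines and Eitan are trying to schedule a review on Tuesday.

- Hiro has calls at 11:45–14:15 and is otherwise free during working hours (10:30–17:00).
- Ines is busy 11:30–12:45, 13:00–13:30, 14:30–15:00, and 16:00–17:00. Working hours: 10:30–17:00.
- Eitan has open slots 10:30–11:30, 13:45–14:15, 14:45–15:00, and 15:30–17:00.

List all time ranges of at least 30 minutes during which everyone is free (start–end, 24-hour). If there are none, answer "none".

Hiro free within 10:30–17:00: 10:30–11:45, 14:15–17:00.
Ines free within 10:30–17:00: 10:30–11:30, 12:45–13:00, 13:30–14:30, 15:00–16:00.
Hiro ∩ Ines: 10:30–11:30, 14:15–14:30, 15:00–16:00.
Hiro ∩ Ines ∩ Eitan: 10:30–11:30, 15:30–16:00.
Windows ≥ 30 min: 10:30–11:30, 15:30–16:00.

10:30–11:30, 15:30–16:00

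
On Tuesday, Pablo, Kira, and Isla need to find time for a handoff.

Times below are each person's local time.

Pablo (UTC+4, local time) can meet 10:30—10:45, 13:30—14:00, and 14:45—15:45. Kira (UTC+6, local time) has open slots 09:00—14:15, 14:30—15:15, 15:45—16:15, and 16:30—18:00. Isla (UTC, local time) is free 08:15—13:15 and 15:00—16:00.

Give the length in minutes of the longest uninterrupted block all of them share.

Pablo → UTC: 06:30–06:45, 09:30–10:00, 10:45–11:45.
Kira → UTC: 03:00–08:15, 08:30–09:15, 09:45–10:15, 10:30–12:00.
Isla → UTC: 08:15–13:15, 15:00–16:00.
Pablo ∩ Kira: 06:30–06:45, 09:45–10:00, 10:45–11:45.
Pablo ∩ Kira ∩ Isla: 09:45–10:00, 10:45–11:45.
Common window lengths: 15, 60 min; longest is 60.

60 minutes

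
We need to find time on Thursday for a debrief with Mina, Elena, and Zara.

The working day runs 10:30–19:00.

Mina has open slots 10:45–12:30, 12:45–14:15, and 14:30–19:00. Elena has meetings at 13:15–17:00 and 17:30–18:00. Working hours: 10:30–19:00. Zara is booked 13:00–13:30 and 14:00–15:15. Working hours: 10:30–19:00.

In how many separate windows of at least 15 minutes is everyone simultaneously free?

Elena free within 10:30–19:00: 10:30–13:15, 17:00–17:30, 18:00–19:00.
Zara free within 10:30–19:00: 10:30–13:00, 13:30–14:00, 15:15–19:00.
Mina ∩ Elena: 10:45–12:30, 12:45–13:15, 17:00–17:30, 18:00–19:00.
Mina ∩ Elena ∩ Zara: 10:45–12:30, 12:45–13:00, 17:00–17:30, 18:00–19:00.
Windows ≥ 15 min: 10:45–12:30, 12:45–13:00, 17:00–17:30, 18:00–19:00.
That's 4 windows.

4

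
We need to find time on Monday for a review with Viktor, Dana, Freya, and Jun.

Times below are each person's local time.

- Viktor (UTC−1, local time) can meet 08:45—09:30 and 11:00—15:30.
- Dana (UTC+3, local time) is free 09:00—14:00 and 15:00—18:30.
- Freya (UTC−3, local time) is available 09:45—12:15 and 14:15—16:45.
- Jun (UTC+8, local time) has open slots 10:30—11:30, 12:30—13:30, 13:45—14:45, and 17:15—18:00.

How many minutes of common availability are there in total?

0 minutes

Viktor → UTC: 09:45–10:30, 12:00–16:30.
Dana → UTC: 06:00–11:00, 12:00–15:30.
Freya → UTC: 12:45–15:15, 17:15–19:45.
Jun → UTC: 02:30–03:30, 04:30–05:30, 05:45–06:45, 09:15–10:00.
Viktor ∩ Dana: 09:45–10:30, 12:00–15:30.
Viktor ∩ Dana ∩ Freya: 12:45–15:15.
Viktor ∩ Dana ∩ Freya ∩ Jun: (none).
Total common minutes: 0.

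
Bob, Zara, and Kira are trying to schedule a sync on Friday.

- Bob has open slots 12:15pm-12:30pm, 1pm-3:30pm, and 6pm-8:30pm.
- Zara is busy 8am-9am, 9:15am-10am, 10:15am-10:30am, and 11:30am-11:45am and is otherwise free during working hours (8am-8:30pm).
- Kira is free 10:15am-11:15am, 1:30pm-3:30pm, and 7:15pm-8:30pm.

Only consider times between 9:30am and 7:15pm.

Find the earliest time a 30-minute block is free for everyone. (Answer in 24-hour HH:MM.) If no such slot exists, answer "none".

Zara free within 08:00–20:30: 09:00–09:15, 10:00–10:15, 10:30–11:30, 11:45–20:30.
Bob ∩ Zara: 12:15–12:30, 13:00–15:30, 18:00–20:30.
Bob ∩ Zara ∩ Kira: 13:30–15:30, 19:15–20:30.
Restricted to 09:30–19:15: 13:30–15:30.
Windows ≥ 30 min: 13:30–15:30.
Earliest such window starts at 13:30.

13:30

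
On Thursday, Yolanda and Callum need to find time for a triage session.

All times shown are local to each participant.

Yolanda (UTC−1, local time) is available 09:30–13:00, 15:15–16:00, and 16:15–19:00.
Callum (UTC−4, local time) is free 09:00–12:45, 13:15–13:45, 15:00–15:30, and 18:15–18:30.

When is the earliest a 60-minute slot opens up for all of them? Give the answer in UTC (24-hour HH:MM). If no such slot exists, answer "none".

13:00

Yolanda → UTC: 10:30–14:00, 16:15–17:00, 17:15–20:00.
Callum → UTC: 13:00–16:45, 17:15–17:45, 19:00–19:30, 22:15–22:30.
Yolanda ∩ Callum: 13:00–14:00, 16:15–16:45, 17:15–17:45, 19:00–19:30.
Windows ≥ 60 min: 13:00–14:00.
Earliest such window starts at 13:00.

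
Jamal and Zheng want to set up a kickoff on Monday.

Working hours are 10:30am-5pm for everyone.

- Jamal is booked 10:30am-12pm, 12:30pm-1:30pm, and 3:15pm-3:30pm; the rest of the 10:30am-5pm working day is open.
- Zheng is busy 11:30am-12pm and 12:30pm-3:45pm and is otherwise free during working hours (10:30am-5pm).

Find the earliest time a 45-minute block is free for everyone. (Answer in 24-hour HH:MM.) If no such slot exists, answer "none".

15:45

Jamal free within 10:30–17:00: 12:00–12:30, 13:30–15:15, 15:30–17:00.
Zheng free within 10:30–17:00: 10:30–11:30, 12:00–12:30, 15:45–17:00.
Jamal ∩ Zheng: 12:00–12:30, 15:45–17:00.
Windows ≥ 45 min: 15:45–17:00.
Earliest such window starts at 15:45.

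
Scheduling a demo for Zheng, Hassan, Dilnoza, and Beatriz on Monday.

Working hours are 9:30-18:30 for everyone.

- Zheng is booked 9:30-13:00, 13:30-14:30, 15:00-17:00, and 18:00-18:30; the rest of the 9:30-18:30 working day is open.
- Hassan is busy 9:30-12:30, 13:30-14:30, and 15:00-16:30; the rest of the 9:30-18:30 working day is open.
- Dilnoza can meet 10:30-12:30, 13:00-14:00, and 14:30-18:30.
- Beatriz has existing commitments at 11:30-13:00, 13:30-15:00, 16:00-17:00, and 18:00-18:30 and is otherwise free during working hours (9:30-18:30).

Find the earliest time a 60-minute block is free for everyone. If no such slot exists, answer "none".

17:00

Zheng free within 09:30–18:30: 13:00–13:30, 14:30–15:00, 17:00–18:00.
Hassan free within 09:30–18:30: 12:30–13:30, 14:30–15:00, 16:30–18:30.
Beatriz free within 09:30–18:30: 09:30–11:30, 13:00–13:30, 15:00–16:00, 17:00–18:00.
Zheng ∩ Hassan: 13:00–13:30, 14:30–15:00, 17:00–18:00.
Zheng ∩ Hassan ∩ Dilnoza: 13:00–13:30, 14:30–15:00, 17:00–18:00.
Zheng ∩ Hassan ∩ Dilnoza ∩ Beatriz: 13:00–13:30, 17:00–18:00.
Windows ≥ 60 min: 17:00–18:00.
Earliest such window starts at 17:00.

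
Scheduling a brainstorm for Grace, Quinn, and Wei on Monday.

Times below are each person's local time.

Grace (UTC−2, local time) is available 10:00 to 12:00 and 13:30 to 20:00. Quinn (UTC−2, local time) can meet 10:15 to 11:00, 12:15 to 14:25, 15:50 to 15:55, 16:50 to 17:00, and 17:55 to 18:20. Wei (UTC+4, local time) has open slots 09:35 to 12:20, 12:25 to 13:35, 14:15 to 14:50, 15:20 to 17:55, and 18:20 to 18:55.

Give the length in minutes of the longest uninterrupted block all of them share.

45 minutes

Grace → UTC: 12:00–14:00, 15:30–22:00.
Quinn → UTC: 12:15–13:00, 14:15–16:25, 17:50–17:55, 18:50–19:00, 19:55–20:20.
Wei → UTC: 05:35–08:20, 08:25–09:35, 10:15–10:50, 11:20–13:55, 14:20–14:55.
Grace ∩ Quinn: 12:15–13:00, 15:30–16:25, 17:50–17:55, 18:50–19:00, 19:55–20:20.
Grace ∩ Quinn ∩ Wei: 12:15–13:00.
Single common window of 45 minutes.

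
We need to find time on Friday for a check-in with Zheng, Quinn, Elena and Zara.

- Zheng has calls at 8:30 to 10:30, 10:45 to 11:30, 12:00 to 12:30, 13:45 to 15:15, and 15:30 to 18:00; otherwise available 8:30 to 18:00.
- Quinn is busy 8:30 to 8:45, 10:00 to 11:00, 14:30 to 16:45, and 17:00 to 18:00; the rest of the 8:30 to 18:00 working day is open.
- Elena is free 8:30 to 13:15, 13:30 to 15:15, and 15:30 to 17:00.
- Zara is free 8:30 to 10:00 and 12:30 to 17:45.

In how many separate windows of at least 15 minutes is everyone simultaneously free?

2

Zheng free within 08:30–18:00: 10:30–10:45, 11:30–12:00, 12:30–13:45, 15:15–15:30.
Quinn free within 08:30–18:00: 08:45–10:00, 11:00–14:30, 16:45–17:00.
Zheng ∩ Quinn: 11:30–12:00, 12:30–13:45.
Zheng ∩ Quinn ∩ Elena: 11:30–12:00, 12:30–13:15, 13:30–13:45.
Zheng ∩ Quinn ∩ Elena ∩ Zara: 12:30–13:15, 13:30–13:45.
Windows ≥ 15 min: 12:30–13:15, 13:30–13:45.
That's 2 windows.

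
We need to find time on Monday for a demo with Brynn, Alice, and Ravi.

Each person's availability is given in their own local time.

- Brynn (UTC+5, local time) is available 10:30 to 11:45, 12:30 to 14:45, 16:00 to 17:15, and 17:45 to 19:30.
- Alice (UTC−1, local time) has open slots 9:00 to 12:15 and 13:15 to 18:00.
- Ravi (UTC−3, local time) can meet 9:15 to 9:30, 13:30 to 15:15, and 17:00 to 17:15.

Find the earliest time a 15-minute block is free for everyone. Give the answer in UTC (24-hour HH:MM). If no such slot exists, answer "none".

none

Brynn → UTC: 05:30–06:45, 07:30–09:45, 11:00–12:15, 12:45–14:30.
Alice → UTC: 10:00–13:15, 14:15–19:00.
Ravi → UTC: 12:15–12:30, 16:30–18:15, 20:00–20:15.
Brynn ∩ Alice: 11:00–12:15, 12:45–13:15, 14:15–14:30.
Brynn ∩ Alice ∩ Ravi: (none).
Windows ≥ 15 min: (none).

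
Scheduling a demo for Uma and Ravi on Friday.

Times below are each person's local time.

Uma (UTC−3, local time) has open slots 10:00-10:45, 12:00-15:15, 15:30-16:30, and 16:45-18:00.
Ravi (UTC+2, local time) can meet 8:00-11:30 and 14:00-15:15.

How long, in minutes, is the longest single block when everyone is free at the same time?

Uma → UTC: 13:00–13:45, 15:00–18:15, 18:30–19:30, 19:45–21:00.
Ravi → UTC: 06:00–09:30, 12:00–13:15.
Uma ∩ Ravi: 13:00–13:15.
Single common window of 15 minutes.

15 minutes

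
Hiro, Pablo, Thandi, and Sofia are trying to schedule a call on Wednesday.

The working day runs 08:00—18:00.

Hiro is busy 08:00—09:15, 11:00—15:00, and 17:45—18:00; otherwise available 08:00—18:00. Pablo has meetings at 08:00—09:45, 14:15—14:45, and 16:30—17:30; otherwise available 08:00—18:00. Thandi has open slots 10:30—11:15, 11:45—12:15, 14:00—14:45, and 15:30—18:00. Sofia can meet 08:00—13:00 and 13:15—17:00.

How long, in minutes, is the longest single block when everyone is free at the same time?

60 minutes

Hiro free within 08:00–18:00: 09:15–11:00, 15:00–17:45.
Pablo free within 08:00–18:00: 09:45–14:15, 14:45–16:30, 17:30–18:00.
Hiro ∩ Pablo: 09:45–11:00, 15:00–16:30, 17:30–17:45.
Hiro ∩ Pablo ∩ Thandi: 10:30–11:00, 15:30–16:30, 17:30–17:45.
Hiro ∩ Pablo ∩ Thandi ∩ Sofia: 10:30–11:00, 15:30–16:30.
Common window lengths: 30, 60 min; longest is 60.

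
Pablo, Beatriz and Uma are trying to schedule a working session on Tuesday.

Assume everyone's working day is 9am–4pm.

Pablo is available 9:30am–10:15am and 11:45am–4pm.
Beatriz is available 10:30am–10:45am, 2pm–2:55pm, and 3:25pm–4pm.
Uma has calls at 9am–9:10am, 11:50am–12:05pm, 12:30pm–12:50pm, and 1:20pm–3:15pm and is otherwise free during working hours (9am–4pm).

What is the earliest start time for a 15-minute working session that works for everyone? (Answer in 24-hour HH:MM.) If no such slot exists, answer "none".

15:25

Uma free within 09:00–16:00: 09:10–11:50, 12:05–12:30, 12:50–13:20, 15:15–16:00.
Pablo ∩ Beatriz: 14:00–14:55, 15:25–16:00.
Pablo ∩ Beatriz ∩ Uma: 15:25–16:00.
Windows ≥ 15 min: 15:25–16:00.
Earliest such window starts at 15:25.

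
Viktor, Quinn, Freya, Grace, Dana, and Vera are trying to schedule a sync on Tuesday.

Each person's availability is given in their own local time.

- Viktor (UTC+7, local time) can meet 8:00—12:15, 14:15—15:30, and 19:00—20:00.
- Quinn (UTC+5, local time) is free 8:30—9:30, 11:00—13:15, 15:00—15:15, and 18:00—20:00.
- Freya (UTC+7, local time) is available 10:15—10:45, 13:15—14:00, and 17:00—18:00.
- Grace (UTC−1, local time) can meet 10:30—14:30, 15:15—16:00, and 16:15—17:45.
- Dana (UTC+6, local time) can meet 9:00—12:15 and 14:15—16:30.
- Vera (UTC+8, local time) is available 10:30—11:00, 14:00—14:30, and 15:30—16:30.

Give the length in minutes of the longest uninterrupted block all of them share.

Viktor → UTC: 01:00–05:15, 07:15–08:30, 12:00–13:00.
Quinn → UTC: 03:30–04:30, 06:00–08:15, 10:00–10:15, 13:00–15:00.
Freya → UTC: 03:15–03:45, 06:15–07:00, 10:00–11:00.
Grace → UTC: 11:30–15:30, 16:15–17:00, 17:15–18:45.
Dana → UTC: 03:00–06:15, 08:15–10:30.
Vera → UTC: 02:30–03:00, 06:00–06:30, 07:30–08:30.
Viktor ∩ Quinn: 03:30–04:30, 07:15–08:15.
Viktor ∩ Quinn ∩ Freya: 03:30–03:45.
Viktor ∩ Quinn ∩ Freya ∩ Grace: (none).
Viktor ∩ Quinn ∩ Freya ∩ Grace ∩ Dana: (none).
Viktor ∩ Quinn ∩ Freya ∩ Grace ∩ Dana ∩ Vera: (none).
No common window.

0 minutes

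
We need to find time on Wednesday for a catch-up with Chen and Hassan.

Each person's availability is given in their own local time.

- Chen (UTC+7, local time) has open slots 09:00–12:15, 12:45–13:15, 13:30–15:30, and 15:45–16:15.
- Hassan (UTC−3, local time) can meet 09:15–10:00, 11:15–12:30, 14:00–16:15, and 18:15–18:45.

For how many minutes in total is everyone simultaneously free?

0 minutes

Chen → UTC: 02:00–05:15, 05:45–06:15, 06:30–08:30, 08:45–09:15.
Hassan → UTC: 12:15–13:00, 14:15–15:30, 17:00–19:15, 21:15–21:45.
Chen ∩ Hassan: (none).
Total common minutes: 0.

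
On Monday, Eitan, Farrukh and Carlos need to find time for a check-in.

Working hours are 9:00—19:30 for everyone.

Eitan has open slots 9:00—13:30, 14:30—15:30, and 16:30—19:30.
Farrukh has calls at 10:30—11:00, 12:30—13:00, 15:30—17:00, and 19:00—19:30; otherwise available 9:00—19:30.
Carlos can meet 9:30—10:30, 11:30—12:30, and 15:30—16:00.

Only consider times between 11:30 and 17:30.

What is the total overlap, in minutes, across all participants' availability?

60 minutes

Farrukh free within 09:00–19:30: 09:00–10:30, 11:00–12:30, 13:00–15:30, 17:00–19:00.
Eitan ∩ Farrukh: 09:00–10:30, 11:00–12:30, 13:00–13:30, 14:30–15:30, 17:00–19:00.
Eitan ∩ Farrukh ∩ Carlos: 09:30–10:30, 11:30–12:30.
Restricted to 11:30–17:30: 11:30–12:30.
Total common minutes: 60.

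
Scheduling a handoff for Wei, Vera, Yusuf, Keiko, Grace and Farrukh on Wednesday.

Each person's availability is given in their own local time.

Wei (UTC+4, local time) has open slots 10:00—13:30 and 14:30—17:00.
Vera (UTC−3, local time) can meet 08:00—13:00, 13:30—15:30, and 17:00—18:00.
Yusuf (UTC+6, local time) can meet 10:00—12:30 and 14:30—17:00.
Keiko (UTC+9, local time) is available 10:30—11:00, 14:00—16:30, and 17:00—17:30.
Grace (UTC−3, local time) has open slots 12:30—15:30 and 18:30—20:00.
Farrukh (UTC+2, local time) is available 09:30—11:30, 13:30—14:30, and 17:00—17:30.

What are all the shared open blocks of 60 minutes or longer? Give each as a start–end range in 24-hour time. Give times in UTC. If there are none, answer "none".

none

Wei → UTC: 06:00–09:30, 10:30–13:00.
Vera → UTC: 11:00–16:00, 16:30–18:30, 20:00–21:00.
Yusuf → UTC: 04:00–06:30, 08:30–11:00.
Keiko → UTC: 01:30–02:00, 05:00–07:30, 08:00–08:30.
Grace → UTC: 15:30–18:30, 21:30–23:00.
Farrukh → UTC: 07:30–09:30, 11:30–12:30, 15:00–15:30.
Wei ∩ Vera: 11:00–13:00.
Wei ∩ Vera ∩ Yusuf: (none).
Wei ∩ Vera ∩ Yusuf ∩ Keiko: (none).
Wei ∩ Vera ∩ Yusuf ∩ Keiko ∩ Grace: (none).
Wei ∩ Vera ∩ Yusuf ∩ Keiko ∩ Grace ∩ Farrukh: (none).
Windows ≥ 60 min: (none).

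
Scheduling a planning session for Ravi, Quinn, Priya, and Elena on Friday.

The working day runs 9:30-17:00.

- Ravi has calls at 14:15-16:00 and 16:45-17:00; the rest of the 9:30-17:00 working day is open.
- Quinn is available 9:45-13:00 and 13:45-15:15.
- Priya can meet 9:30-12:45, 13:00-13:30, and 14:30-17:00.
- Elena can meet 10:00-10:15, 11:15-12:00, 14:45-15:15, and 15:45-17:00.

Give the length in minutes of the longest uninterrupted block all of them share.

Ravi free within 09:30–17:00: 09:30–14:15, 16:00–16:45.
Ravi ∩ Quinn: 09:45–13:00, 13:45–14:15.
Ravi ∩ Quinn ∩ Priya: 09:45–12:45.
Ravi ∩ Quinn ∩ Priya ∩ Elena: 10:00–10:15, 11:15–12:00.
Common window lengths: 15, 45 min; longest is 45.

45 minutes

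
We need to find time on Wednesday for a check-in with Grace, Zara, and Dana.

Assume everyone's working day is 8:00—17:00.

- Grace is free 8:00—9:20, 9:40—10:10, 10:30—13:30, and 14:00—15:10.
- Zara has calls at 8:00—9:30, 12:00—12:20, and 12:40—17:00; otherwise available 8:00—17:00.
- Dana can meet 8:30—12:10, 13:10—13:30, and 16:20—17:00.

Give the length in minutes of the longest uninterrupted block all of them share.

90 minutes

Zara free within 08:00–17:00: 09:30–12:00, 12:20–12:40.
Grace ∩ Zara: 09:40–10:10, 10:30–12:00, 12:20–12:40.
Grace ∩ Zara ∩ Dana: 09:40–10:10, 10:30–12:00.
Common window lengths: 30, 90 min; longest is 90.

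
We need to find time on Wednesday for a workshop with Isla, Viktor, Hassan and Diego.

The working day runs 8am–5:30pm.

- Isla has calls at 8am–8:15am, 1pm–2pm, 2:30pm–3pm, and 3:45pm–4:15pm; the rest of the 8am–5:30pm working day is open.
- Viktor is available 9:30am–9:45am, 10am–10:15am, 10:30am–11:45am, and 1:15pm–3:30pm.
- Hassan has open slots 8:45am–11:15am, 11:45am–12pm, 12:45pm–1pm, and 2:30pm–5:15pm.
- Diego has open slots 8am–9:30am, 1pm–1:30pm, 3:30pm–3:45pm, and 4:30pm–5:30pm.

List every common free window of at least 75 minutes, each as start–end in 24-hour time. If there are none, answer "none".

none

Isla free within 08:00–17:30: 08:15–13:00, 14:00–14:30, 15:00–15:45, 16:15–17:30.
Isla ∩ Viktor: 09:30–09:45, 10:00–10:15, 10:30–11:45, 14:00–14:30, 15:00–15:30.
Isla ∩ Viktor ∩ Hassan: 09:30–09:45, 10:00–10:15, 10:30–11:15, 15:00–15:30.
Isla ∩ Viktor ∩ Hassan ∩ Diego: (none).
Windows ≥ 75 min: (none).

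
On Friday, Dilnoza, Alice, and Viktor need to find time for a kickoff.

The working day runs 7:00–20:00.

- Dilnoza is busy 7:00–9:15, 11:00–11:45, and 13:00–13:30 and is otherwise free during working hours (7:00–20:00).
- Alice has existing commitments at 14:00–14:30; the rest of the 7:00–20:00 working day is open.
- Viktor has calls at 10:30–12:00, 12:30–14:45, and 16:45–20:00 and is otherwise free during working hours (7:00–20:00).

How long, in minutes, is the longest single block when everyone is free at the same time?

120 minutes

Dilnoza free within 07:00–20:00: 09:15–11:00, 11:45–13:00, 13:30–20:00.
Alice free within 07:00–20:00: 07:00–14:00, 14:30–20:00.
Viktor free within 07:00–20:00: 07:00–10:30, 12:00–12:30, 14:45–16:45.
Dilnoza ∩ Alice: 09:15–11:00, 11:45–13:00, 13:30–14:00, 14:30–20:00.
Dilnoza ∩ Alice ∩ Viktor: 09:15–10:30, 12:00–12:30, 14:45–16:45.
Common window lengths: 75, 30, 120 min; longest is 120.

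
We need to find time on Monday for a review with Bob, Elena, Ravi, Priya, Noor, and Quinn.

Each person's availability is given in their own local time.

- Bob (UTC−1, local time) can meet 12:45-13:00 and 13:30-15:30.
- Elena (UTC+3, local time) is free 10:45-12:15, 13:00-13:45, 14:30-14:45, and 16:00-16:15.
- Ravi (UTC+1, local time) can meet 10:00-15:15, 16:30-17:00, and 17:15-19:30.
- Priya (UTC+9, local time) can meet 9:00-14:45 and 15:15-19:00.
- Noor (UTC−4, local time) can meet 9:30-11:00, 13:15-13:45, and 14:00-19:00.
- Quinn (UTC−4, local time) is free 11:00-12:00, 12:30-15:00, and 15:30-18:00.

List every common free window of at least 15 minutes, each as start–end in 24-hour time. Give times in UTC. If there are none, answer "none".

Bob → UTC: 13:45–14:00, 14:30–16:30.
Elena → UTC: 07:45–09:15, 10:00–10:45, 11:30–11:45, 13:00–13:15.
Ravi → UTC: 09:00–14:15, 15:30–16:00, 16:15–18:30.
Priya → UTC: 00:00–05:45, 06:15–10:00.
Noor → UTC: 13:30–15:00, 17:15–17:45, 18:00–23:00.
Quinn → UTC: 15:00–16:00, 16:30–19:00, 19:30–22:00.
Bob ∩ Elena: (none).
Bob ∩ Elena ∩ Ravi: (none).
Bob ∩ Elena ∩ Ravi ∩ Priya: (none).
Bob ∩ Elena ∩ Ravi ∩ Priya ∩ Noor: (none).
Bob ∩ Elena ∩ Ravi ∩ Priya ∩ Noor ∩ Quinn: (none).
Windows ≥ 15 min: (none).

none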